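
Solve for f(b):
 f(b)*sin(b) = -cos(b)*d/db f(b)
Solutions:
 f(b) = C1*cos(b)


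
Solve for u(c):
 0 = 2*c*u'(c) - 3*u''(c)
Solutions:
 u(c) = C1 + C2*erfi(sqrt(3)*c/3)


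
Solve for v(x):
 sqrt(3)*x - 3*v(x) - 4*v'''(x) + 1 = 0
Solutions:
 v(x) = C3*exp(-6^(1/3)*x/2) + sqrt(3)*x/3 + (C1*sin(2^(1/3)*3^(5/6)*x/4) + C2*cos(2^(1/3)*3^(5/6)*x/4))*exp(6^(1/3)*x/4) + 1/3


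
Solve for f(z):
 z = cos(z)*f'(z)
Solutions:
 f(z) = C1 + Integral(z/cos(z), z)


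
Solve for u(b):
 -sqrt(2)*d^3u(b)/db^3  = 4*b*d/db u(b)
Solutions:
 u(b) = C1 + Integral(C2*airyai(-sqrt(2)*b) + C3*airybi(-sqrt(2)*b), b)


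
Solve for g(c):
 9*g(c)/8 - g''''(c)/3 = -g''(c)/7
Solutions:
 g(c) = C1*exp(-sqrt(21)*c*sqrt(2 + sqrt(298))/14) + C2*exp(sqrt(21)*c*sqrt(2 + sqrt(298))/14) + C3*sin(sqrt(21)*c*sqrt(-2 + sqrt(298))/14) + C4*cos(sqrt(21)*c*sqrt(-2 + sqrt(298))/14)


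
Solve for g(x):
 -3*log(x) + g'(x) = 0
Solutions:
 g(x) = C1 + 3*x*log(x) - 3*x


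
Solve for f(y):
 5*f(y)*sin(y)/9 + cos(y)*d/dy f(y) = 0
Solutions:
 f(y) = C1*cos(y)^(5/9)


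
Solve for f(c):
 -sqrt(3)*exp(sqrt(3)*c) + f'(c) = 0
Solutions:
 f(c) = C1 + exp(sqrt(3)*c)


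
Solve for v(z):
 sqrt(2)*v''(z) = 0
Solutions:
 v(z) = C1 + C2*z


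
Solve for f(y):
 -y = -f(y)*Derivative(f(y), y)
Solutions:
 f(y) = -sqrt(C1 + y^2)
 f(y) = sqrt(C1 + y^2)


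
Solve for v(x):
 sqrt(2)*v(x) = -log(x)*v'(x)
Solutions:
 v(x) = C1*exp(-sqrt(2)*li(x))


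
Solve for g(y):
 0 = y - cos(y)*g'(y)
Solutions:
 g(y) = C1 + Integral(y/cos(y), y)


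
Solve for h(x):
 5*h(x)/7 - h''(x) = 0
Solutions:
 h(x) = C1*exp(-sqrt(35)*x/7) + C2*exp(sqrt(35)*x/7)


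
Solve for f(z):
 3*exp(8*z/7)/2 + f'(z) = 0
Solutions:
 f(z) = C1 - 21*exp(8*z/7)/16


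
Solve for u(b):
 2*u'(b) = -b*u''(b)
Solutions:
 u(b) = C1 + C2/b


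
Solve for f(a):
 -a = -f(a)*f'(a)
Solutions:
 f(a) = -sqrt(C1 + a^2)
 f(a) = sqrt(C1 + a^2)


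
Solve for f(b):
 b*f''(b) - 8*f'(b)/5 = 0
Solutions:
 f(b) = C1 + C2*b^(13/5)


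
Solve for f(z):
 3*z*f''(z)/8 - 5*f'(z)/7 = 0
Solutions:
 f(z) = C1 + C2*z^(61/21)


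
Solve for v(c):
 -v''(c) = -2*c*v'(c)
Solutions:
 v(c) = C1 + C2*erfi(c)


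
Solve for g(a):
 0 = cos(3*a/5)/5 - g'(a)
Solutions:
 g(a) = C1 + sin(3*a/5)/3


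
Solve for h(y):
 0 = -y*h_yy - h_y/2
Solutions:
 h(y) = C1 + C2*sqrt(y)


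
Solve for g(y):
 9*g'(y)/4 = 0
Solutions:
 g(y) = C1


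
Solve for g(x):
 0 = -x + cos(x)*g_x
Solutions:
 g(x) = C1 + Integral(x/cos(x), x)


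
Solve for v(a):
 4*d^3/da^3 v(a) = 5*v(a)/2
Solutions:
 v(a) = C3*exp(5^(1/3)*a/2) + (C1*sin(sqrt(3)*5^(1/3)*a/4) + C2*cos(sqrt(3)*5^(1/3)*a/4))*exp(-5^(1/3)*a/4)


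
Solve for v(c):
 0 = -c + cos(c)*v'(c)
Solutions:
 v(c) = C1 + Integral(c/cos(c), c)


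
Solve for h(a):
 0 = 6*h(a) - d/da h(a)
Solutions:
 h(a) = C1*exp(6*a)


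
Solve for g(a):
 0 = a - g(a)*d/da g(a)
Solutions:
 g(a) = -sqrt(C1 + a^2)
 g(a) = sqrt(C1 + a^2)


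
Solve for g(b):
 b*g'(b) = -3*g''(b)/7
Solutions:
 g(b) = C1 + C2*erf(sqrt(42)*b/6)


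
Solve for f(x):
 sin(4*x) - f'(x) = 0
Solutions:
 f(x) = C1 - cos(4*x)/4


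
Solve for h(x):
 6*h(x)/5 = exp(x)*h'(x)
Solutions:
 h(x) = C1*exp(-6*exp(-x)/5)


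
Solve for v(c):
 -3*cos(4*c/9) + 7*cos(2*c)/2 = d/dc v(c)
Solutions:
 v(c) = C1 - 27*sin(4*c/9)/4 + 7*sin(2*c)/4


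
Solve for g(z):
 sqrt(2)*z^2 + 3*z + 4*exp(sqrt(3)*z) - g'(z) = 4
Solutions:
 g(z) = C1 + sqrt(2)*z^3/3 + 3*z^2/2 - 4*z + 4*sqrt(3)*exp(sqrt(3)*z)/3


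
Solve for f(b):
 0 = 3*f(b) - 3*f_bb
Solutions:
 f(b) = C1*exp(-b) + C2*exp(b)


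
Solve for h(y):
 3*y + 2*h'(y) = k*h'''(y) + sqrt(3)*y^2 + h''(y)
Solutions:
 h(y) = C1 + C2*exp(y*(sqrt(8*k + 1) - 1)/(2*k)) + C3*exp(-y*(sqrt(8*k + 1) + 1)/(2*k)) + sqrt(3)*k*y/2 + sqrt(3)*y^3/6 - 3*y^2/4 + sqrt(3)*y^2/4 - 3*y/4 + sqrt(3)*y/4


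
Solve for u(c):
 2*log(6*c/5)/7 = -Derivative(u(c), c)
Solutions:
 u(c) = C1 - 2*c*log(c)/7 - 2*c*log(6)/7 + 2*c/7 + 2*c*log(5)/7


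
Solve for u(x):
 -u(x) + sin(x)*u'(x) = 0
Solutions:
 u(x) = C1*sqrt(cos(x) - 1)/sqrt(cos(x) + 1)


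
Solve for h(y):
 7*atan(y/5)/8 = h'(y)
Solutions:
 h(y) = C1 + 7*y*atan(y/5)/8 - 35*log(y^2 + 25)/16


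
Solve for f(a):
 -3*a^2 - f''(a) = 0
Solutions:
 f(a) = C1 + C2*a - a^4/4


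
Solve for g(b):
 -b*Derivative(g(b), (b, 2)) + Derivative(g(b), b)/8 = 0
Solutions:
 g(b) = C1 + C2*b^(9/8)


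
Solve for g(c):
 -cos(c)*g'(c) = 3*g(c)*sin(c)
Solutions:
 g(c) = C1*cos(c)^3


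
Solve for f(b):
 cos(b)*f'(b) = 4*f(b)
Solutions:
 f(b) = C1*(sin(b)^2 + 2*sin(b) + 1)/(sin(b)^2 - 2*sin(b) + 1)


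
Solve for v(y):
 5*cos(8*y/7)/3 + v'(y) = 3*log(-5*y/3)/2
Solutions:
 v(y) = C1 + 3*y*log(-y)/2 - 2*y*log(3) - 3*y/2 + y*log(15)/2 + y*log(5) - 35*sin(8*y/7)/24


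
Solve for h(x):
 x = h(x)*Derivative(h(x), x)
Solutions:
 h(x) = -sqrt(C1 + x^2)
 h(x) = sqrt(C1 + x^2)


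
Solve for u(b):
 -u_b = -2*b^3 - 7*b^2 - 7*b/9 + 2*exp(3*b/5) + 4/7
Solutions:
 u(b) = C1 + b^4/2 + 7*b^3/3 + 7*b^2/18 - 4*b/7 - 10*exp(3*b/5)/3


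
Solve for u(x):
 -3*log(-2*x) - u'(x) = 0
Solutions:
 u(x) = C1 - 3*x*log(-x) + 3*x*(1 - log(2))


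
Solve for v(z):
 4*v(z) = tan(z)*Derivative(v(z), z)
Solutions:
 v(z) = C1*sin(z)^4


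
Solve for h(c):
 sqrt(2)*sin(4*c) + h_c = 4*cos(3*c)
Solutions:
 h(c) = C1 + 4*sin(3*c)/3 + sqrt(2)*cos(4*c)/4


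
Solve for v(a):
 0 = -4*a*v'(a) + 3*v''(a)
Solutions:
 v(a) = C1 + C2*erfi(sqrt(6)*a/3)


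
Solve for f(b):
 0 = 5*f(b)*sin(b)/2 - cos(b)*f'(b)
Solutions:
 f(b) = C1/cos(b)^(5/2)


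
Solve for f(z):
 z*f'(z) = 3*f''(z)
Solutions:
 f(z) = C1 + C2*erfi(sqrt(6)*z/6)


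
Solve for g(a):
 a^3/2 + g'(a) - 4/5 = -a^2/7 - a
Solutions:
 g(a) = C1 - a^4/8 - a^3/21 - a^2/2 + 4*a/5


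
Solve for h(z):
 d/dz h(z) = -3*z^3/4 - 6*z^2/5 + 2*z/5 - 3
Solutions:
 h(z) = C1 - 3*z^4/16 - 2*z^3/5 + z^2/5 - 3*z


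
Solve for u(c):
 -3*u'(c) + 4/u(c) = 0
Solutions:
 u(c) = -sqrt(C1 + 24*c)/3
 u(c) = sqrt(C1 + 24*c)/3


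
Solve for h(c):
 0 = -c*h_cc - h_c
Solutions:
 h(c) = C1 + C2*log(c)


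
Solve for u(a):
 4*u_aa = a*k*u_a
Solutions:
 u(a) = Piecewise((-sqrt(2)*sqrt(pi)*C1*erf(sqrt(2)*a*sqrt(-k)/4)/sqrt(-k) - C2, (k > 0) | (k < 0)), (-C1*a - C2, True))


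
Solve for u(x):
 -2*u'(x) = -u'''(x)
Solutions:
 u(x) = C1 + C2*exp(-sqrt(2)*x) + C3*exp(sqrt(2)*x)


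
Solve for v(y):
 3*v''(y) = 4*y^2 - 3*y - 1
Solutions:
 v(y) = C1 + C2*y + y^4/9 - y^3/6 - y^2/6


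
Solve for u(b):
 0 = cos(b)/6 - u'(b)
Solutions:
 u(b) = C1 + sin(b)/6


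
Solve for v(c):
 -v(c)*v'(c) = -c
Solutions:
 v(c) = -sqrt(C1 + c^2)
 v(c) = sqrt(C1 + c^2)


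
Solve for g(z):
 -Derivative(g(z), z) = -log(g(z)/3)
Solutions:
 Integral(1/(-log(_y) + log(3)), (_y, g(z))) = C1 - z


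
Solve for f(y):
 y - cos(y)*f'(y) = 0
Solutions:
 f(y) = C1 + Integral(y/cos(y), y)


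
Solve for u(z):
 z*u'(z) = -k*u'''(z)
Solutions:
 u(z) = C1 + Integral(C2*airyai(z*(-1/k)^(1/3)) + C3*airybi(z*(-1/k)^(1/3)), z)


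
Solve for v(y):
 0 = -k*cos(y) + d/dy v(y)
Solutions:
 v(y) = C1 + k*sin(y)


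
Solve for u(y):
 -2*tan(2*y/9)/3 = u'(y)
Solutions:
 u(y) = C1 + 3*log(cos(2*y/9))


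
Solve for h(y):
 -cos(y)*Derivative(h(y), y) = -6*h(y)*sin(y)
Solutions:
 h(y) = C1/cos(y)^6


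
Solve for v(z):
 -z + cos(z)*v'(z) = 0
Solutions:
 v(z) = C1 + Integral(z/cos(z), z)


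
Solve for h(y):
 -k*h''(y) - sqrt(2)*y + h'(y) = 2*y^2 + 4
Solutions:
 h(y) = C1 + C2*exp(y/k) + 4*k^2*y + 2*k*y^2 + sqrt(2)*k*y + 2*y^3/3 + sqrt(2)*y^2/2 + 4*y


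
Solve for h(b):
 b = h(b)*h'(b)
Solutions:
 h(b) = -sqrt(C1 + b^2)
 h(b) = sqrt(C1 + b^2)


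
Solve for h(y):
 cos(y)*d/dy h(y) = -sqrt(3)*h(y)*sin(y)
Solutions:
 h(y) = C1*cos(y)^(sqrt(3))


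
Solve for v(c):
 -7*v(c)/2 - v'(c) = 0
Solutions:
 v(c) = C1*exp(-7*c/2)


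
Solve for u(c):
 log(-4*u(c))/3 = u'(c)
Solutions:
 -3*Integral(1/(log(-_y) + 2*log(2)), (_y, u(c))) = C1 - c


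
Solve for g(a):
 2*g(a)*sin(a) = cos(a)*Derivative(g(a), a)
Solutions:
 g(a) = C1/cos(a)^2


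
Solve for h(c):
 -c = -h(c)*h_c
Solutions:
 h(c) = -sqrt(C1 + c^2)
 h(c) = sqrt(C1 + c^2)


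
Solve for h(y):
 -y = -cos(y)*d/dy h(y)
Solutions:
 h(y) = C1 + Integral(y/cos(y), y)


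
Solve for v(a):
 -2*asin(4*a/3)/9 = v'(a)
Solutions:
 v(a) = C1 - 2*a*asin(4*a/3)/9 - sqrt(9 - 16*a^2)/18


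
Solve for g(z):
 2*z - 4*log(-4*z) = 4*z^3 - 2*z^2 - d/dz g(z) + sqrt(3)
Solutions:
 g(z) = C1 + z^4 - 2*z^3/3 - z^2 + 4*z*log(-z) + z*(-4 + sqrt(3) + 8*log(2))


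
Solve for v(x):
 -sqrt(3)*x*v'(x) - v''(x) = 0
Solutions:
 v(x) = C1 + C2*erf(sqrt(2)*3^(1/4)*x/2)


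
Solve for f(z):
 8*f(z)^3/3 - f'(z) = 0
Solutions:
 f(z) = -sqrt(6)*sqrt(-1/(C1 + 8*z))/2
 f(z) = sqrt(6)*sqrt(-1/(C1 + 8*z))/2


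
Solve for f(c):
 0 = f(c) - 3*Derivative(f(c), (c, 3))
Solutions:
 f(c) = C3*exp(3^(2/3)*c/3) + (C1*sin(3^(1/6)*c/2) + C2*cos(3^(1/6)*c/2))*exp(-3^(2/3)*c/6)


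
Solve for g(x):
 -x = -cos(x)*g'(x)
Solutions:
 g(x) = C1 + Integral(x/cos(x), x)


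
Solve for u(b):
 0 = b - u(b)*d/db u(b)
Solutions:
 u(b) = -sqrt(C1 + b^2)
 u(b) = sqrt(C1 + b^2)


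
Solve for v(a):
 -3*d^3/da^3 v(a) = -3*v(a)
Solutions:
 v(a) = C3*exp(a) + (C1*sin(sqrt(3)*a/2) + C2*cos(sqrt(3)*a/2))*exp(-a/2)


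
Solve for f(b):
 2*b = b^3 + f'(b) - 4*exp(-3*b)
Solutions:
 f(b) = C1 - b^4/4 + b^2 - 4*exp(-3*b)/3


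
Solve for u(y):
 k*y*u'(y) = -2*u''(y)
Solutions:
 u(y) = Piecewise((-sqrt(pi)*C1*erf(sqrt(k)*y/2)/sqrt(k) - C2, (k > 0) | (k < 0)), (-C1*y - C2, True))


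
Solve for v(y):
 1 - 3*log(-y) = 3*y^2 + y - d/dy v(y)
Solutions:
 v(y) = C1 + y^3 + y^2/2 + 3*y*log(-y) - 4*y


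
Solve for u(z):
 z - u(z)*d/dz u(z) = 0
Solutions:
 u(z) = -sqrt(C1 + z^2)
 u(z) = sqrt(C1 + z^2)


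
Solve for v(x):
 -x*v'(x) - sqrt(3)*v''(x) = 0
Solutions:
 v(x) = C1 + C2*erf(sqrt(2)*3^(3/4)*x/6)


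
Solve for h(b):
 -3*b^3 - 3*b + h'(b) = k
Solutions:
 h(b) = C1 + 3*b^4/4 + 3*b^2/2 + b*k


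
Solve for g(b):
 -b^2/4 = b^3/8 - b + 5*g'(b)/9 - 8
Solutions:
 g(b) = C1 - 9*b^4/160 - 3*b^3/20 + 9*b^2/10 + 72*b/5


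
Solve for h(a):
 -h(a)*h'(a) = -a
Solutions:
 h(a) = -sqrt(C1 + a^2)
 h(a) = sqrt(C1 + a^2)


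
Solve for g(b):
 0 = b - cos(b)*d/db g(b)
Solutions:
 g(b) = C1 + Integral(b/cos(b), b)


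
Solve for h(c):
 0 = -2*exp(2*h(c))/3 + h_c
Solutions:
 h(c) = log(-1/(C1 + 2*c))/2 - log(2) + log(6)/2
 h(c) = log(-sqrt(-1/(C1 + 2*c))) - log(2) + log(6)/2


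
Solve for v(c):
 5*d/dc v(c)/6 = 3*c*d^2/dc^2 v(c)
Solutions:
 v(c) = C1 + C2*c^(23/18)


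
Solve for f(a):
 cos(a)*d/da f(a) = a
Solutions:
 f(a) = C1 + Integral(a/cos(a), a)


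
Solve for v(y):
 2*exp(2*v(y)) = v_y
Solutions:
 v(y) = log(-sqrt(-1/(C1 + 2*y))) - log(2)/2
 v(y) = log(-1/(C1 + 2*y))/2 - log(2)/2


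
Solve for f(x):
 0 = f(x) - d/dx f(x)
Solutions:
 f(x) = C1*exp(x)


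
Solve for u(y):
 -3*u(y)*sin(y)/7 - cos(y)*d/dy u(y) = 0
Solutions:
 u(y) = C1*cos(y)^(3/7)


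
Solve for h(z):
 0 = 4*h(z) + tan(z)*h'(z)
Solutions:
 h(z) = C1/sin(z)^4


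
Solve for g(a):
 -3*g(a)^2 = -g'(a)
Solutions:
 g(a) = -1/(C1 + 3*a)


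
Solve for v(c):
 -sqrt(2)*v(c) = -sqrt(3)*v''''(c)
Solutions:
 v(c) = C1*exp(-2^(1/8)*3^(7/8)*c/3) + C2*exp(2^(1/8)*3^(7/8)*c/3) + C3*sin(2^(1/8)*3^(7/8)*c/3) + C4*cos(2^(1/8)*3^(7/8)*c/3)


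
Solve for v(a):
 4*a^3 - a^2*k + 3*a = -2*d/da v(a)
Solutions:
 v(a) = C1 - a^4/2 + a^3*k/6 - 3*a^2/4


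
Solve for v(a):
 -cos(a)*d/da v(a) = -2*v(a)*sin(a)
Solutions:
 v(a) = C1/cos(a)^2


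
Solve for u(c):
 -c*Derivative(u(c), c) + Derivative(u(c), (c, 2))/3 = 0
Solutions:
 u(c) = C1 + C2*erfi(sqrt(6)*c/2)


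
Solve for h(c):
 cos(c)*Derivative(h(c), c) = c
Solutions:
 h(c) = C1 + Integral(c/cos(c), c)


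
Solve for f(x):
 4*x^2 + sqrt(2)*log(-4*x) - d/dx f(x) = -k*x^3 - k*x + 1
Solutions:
 f(x) = C1 + k*x^4/4 + k*x^2/2 + 4*x^3/3 + sqrt(2)*x*log(-x) + x*(-sqrt(2) - 1 + 2*sqrt(2)*log(2))


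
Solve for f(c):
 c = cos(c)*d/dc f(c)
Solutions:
 f(c) = C1 + Integral(c/cos(c), c)


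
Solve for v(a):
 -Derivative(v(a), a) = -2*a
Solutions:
 v(a) = C1 + a^2


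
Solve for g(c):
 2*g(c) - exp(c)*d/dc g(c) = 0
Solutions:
 g(c) = C1*exp(-2*exp(-c))


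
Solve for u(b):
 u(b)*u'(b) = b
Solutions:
 u(b) = -sqrt(C1 + b^2)
 u(b) = sqrt(C1 + b^2)


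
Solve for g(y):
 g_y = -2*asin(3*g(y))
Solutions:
 Integral(1/asin(3*_y), (_y, g(y))) = C1 - 2*y


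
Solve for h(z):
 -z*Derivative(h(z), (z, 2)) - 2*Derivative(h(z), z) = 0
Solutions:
 h(z) = C1 + C2/z


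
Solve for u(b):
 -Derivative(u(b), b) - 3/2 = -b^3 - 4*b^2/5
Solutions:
 u(b) = C1 + b^4/4 + 4*b^3/15 - 3*b/2


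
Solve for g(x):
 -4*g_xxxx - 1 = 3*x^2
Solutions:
 g(x) = C1 + C2*x + C3*x^2 + C4*x^3 - x^6/480 - x^4/96


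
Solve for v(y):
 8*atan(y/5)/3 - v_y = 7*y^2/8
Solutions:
 v(y) = C1 - 7*y^3/24 + 8*y*atan(y/5)/3 - 20*log(y^2 + 25)/3


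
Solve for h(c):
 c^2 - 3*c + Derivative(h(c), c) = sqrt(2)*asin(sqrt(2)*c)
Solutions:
 h(c) = C1 - c^3/3 + 3*c^2/2 + sqrt(2)*(c*asin(sqrt(2)*c) + sqrt(2)*sqrt(1 - 2*c^2)/2)


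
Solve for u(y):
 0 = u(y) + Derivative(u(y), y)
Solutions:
 u(y) = C1*exp(-y)


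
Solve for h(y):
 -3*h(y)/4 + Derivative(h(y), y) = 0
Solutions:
 h(y) = C1*exp(3*y/4)


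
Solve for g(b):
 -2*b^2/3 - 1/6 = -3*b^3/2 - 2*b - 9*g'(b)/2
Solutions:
 g(b) = C1 - b^4/12 + 4*b^3/81 - 2*b^2/9 + b/27


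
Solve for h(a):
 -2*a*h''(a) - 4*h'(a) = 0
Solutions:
 h(a) = C1 + C2/a


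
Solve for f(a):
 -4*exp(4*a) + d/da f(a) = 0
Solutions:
 f(a) = C1 + exp(4*a)


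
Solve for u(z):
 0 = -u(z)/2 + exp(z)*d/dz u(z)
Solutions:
 u(z) = C1*exp(-exp(-z)/2)


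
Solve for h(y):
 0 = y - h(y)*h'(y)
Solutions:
 h(y) = -sqrt(C1 + y^2)
 h(y) = sqrt(C1 + y^2)


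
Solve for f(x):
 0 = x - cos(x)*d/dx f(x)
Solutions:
 f(x) = C1 + Integral(x/cos(x), x)


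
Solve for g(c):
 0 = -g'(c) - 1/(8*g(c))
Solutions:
 g(c) = -sqrt(C1 - c)/2
 g(c) = sqrt(C1 - c)/2


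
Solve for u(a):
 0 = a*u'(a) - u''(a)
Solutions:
 u(a) = C1 + C2*erfi(sqrt(2)*a/2)


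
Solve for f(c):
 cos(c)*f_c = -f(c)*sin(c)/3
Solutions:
 f(c) = C1*cos(c)^(1/3)


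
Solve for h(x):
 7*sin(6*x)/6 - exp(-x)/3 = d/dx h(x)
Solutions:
 h(x) = C1 - 7*cos(6*x)/36 + exp(-x)/3


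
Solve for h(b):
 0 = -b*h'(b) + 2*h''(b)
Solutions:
 h(b) = C1 + C2*erfi(b/2)


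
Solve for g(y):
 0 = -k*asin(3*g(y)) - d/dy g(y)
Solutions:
 Integral(1/asin(3*_y), (_y, g(y))) = C1 - k*y


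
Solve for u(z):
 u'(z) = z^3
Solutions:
 u(z) = C1 + z^4/4


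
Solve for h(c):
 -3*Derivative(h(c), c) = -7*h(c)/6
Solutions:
 h(c) = C1*exp(7*c/18)


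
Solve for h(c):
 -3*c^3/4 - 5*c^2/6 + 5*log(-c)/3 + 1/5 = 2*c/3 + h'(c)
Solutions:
 h(c) = C1 - 3*c^4/16 - 5*c^3/18 - c^2/3 + 5*c*log(-c)/3 - 22*c/15


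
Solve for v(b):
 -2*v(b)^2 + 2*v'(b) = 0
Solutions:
 v(b) = -1/(C1 + b)


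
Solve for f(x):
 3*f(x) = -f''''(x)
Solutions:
 f(x) = (C1*sin(sqrt(2)*3^(1/4)*x/2) + C2*cos(sqrt(2)*3^(1/4)*x/2))*exp(-sqrt(2)*3^(1/4)*x/2) + (C3*sin(sqrt(2)*3^(1/4)*x/2) + C4*cos(sqrt(2)*3^(1/4)*x/2))*exp(sqrt(2)*3^(1/4)*x/2)


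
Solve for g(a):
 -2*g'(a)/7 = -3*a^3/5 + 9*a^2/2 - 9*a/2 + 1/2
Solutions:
 g(a) = C1 + 21*a^4/40 - 21*a^3/4 + 63*a^2/8 - 7*a/4


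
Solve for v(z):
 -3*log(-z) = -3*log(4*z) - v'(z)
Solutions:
 v(z) = C1 + 3*z*(-2*log(2) + I*pi)


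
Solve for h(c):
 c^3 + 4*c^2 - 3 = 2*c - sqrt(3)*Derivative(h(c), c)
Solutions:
 h(c) = C1 - sqrt(3)*c^4/12 - 4*sqrt(3)*c^3/9 + sqrt(3)*c^2/3 + sqrt(3)*c


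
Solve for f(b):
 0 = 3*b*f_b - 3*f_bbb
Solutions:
 f(b) = C1 + Integral(C2*airyai(b) + C3*airybi(b), b)


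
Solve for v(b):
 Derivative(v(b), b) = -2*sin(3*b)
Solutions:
 v(b) = C1 + 2*cos(3*b)/3


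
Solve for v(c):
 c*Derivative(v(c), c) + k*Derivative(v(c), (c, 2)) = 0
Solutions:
 v(c) = C1 + C2*sqrt(k)*erf(sqrt(2)*c*sqrt(1/k)/2)


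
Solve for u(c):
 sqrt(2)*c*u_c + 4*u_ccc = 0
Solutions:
 u(c) = C1 + Integral(C2*airyai(-sqrt(2)*c/2) + C3*airybi(-sqrt(2)*c/2), c)


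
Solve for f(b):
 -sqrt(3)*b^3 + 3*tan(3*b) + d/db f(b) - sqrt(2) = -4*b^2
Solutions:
 f(b) = C1 + sqrt(3)*b^4/4 - 4*b^3/3 + sqrt(2)*b + log(cos(3*b))


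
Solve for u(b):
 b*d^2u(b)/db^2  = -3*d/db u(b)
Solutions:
 u(b) = C1 + C2/b^2


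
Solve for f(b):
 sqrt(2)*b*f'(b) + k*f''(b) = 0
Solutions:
 f(b) = C1 + C2*sqrt(k)*erf(2^(3/4)*b*sqrt(1/k)/2)


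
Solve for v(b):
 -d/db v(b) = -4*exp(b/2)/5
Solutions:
 v(b) = C1 + 8*exp(b/2)/5


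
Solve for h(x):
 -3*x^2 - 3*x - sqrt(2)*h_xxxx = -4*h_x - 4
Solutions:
 h(x) = C1 + C4*exp(sqrt(2)*x) + x^3/4 + 3*x^2/8 - x + (C2*sin(sqrt(6)*x/2) + C3*cos(sqrt(6)*x/2))*exp(-sqrt(2)*x/2)


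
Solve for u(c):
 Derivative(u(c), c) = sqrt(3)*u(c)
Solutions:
 u(c) = C1*exp(sqrt(3)*c)


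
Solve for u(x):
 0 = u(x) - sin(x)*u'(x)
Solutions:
 u(x) = C1*sqrt(cos(x) - 1)/sqrt(cos(x) + 1)


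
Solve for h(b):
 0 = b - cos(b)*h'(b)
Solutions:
 h(b) = C1 + Integral(b/cos(b), b)


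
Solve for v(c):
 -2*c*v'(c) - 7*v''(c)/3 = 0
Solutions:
 v(c) = C1 + C2*erf(sqrt(21)*c/7)


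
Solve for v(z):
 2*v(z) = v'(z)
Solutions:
 v(z) = C1*exp(2*z)


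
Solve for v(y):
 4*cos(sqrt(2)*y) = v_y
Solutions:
 v(y) = C1 + 2*sqrt(2)*sin(sqrt(2)*y)


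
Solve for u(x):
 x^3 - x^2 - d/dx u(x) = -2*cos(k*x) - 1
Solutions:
 u(x) = C1 + x^4/4 - x^3/3 + x + 2*sin(k*x)/k


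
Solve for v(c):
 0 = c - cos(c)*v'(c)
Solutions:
 v(c) = C1 + Integral(c/cos(c), c)


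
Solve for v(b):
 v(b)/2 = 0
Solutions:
 v(b) = 0


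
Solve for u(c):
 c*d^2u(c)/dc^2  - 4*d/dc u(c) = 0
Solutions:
 u(c) = C1 + C2*c^5


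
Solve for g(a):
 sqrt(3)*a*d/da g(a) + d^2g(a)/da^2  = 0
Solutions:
 g(a) = C1 + C2*erf(sqrt(2)*3^(1/4)*a/2)


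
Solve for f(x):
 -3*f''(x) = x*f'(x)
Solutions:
 f(x) = C1 + C2*erf(sqrt(6)*x/6)


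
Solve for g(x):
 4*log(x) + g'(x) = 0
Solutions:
 g(x) = C1 - 4*x*log(x) + 4*x


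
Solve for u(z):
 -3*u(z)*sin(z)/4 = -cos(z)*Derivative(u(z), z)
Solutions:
 u(z) = C1/cos(z)^(3/4)


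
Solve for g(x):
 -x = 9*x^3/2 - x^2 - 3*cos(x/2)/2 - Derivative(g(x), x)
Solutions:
 g(x) = C1 + 9*x^4/8 - x^3/3 + x^2/2 - 3*sin(x/2)


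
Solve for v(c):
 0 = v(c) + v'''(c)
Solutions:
 v(c) = C3*exp(-c) + (C1*sin(sqrt(3)*c/2) + C2*cos(sqrt(3)*c/2))*exp(c/2)


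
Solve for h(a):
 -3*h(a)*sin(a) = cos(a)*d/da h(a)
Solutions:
 h(a) = C1*cos(a)^3


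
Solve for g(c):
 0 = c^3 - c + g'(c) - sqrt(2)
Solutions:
 g(c) = C1 - c^4/4 + c^2/2 + sqrt(2)*c


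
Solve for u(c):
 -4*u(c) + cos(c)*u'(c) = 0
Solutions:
 u(c) = C1*(sin(c)^2 + 2*sin(c) + 1)/(sin(c)^2 - 2*sin(c) + 1)


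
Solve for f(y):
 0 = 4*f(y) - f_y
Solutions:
 f(y) = C1*exp(4*y)


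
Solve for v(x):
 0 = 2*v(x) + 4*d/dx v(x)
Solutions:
 v(x) = C1*exp(-x/2)


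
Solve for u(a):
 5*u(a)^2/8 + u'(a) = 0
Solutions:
 u(a) = 8/(C1 + 5*a)


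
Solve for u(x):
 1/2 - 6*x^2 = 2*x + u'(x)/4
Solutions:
 u(x) = C1 - 8*x^3 - 4*x^2 + 2*x


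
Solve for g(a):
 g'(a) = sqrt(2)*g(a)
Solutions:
 g(a) = C1*exp(sqrt(2)*a)


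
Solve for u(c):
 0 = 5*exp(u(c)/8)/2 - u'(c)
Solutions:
 u(c) = 8*log(-1/(C1 + 5*c)) + 32*log(2)


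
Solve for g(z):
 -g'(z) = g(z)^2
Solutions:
 g(z) = 1/(C1 + z)


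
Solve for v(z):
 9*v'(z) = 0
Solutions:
 v(z) = C1


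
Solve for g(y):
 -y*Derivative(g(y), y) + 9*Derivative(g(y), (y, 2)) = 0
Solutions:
 g(y) = C1 + C2*erfi(sqrt(2)*y/6)


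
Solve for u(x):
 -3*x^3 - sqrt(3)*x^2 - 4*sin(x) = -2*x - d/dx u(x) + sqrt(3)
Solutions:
 u(x) = C1 + 3*x^4/4 + sqrt(3)*x^3/3 - x^2 + sqrt(3)*x - 4*cos(x)


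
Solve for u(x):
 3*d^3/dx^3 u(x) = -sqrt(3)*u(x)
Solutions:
 u(x) = C3*exp(-3^(5/6)*x/3) + (C1*sin(3^(1/3)*x/2) + C2*cos(3^(1/3)*x/2))*exp(3^(5/6)*x/6)


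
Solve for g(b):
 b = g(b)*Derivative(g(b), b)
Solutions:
 g(b) = -sqrt(C1 + b^2)
 g(b) = sqrt(C1 + b^2)


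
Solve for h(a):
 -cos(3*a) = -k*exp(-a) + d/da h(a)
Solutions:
 h(a) = C1 - k*exp(-a) - sin(3*a)/3


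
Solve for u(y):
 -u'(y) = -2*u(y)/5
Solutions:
 u(y) = C1*exp(2*y/5)


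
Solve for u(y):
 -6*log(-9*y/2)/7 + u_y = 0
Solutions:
 u(y) = C1 + 6*y*log(-y)/7 + 6*y*(-1 - log(2) + 2*log(3))/7


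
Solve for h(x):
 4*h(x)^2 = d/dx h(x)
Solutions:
 h(x) = -1/(C1 + 4*x)


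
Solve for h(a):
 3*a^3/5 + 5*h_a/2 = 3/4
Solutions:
 h(a) = C1 - 3*a^4/50 + 3*a/10


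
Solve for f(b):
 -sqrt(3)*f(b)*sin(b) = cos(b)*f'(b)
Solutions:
 f(b) = C1*cos(b)^(sqrt(3))


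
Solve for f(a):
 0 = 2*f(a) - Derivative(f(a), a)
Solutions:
 f(a) = C1*exp(2*a)


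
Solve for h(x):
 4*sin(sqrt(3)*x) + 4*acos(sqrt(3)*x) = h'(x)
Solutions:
 h(x) = C1 + 4*x*acos(sqrt(3)*x) - 4*sqrt(3)*sqrt(1 - 3*x^2)/3 - 4*sqrt(3)*cos(sqrt(3)*x)/3


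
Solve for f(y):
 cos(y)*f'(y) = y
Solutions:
 f(y) = C1 + Integral(y/cos(y), y)


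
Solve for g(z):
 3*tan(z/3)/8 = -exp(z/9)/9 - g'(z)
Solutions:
 g(z) = C1 - exp(z/9) + 9*log(cos(z/3))/8


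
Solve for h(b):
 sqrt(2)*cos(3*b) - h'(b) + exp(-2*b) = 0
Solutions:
 h(b) = C1 + sqrt(2)*sin(3*b)/3 - exp(-2*b)/2


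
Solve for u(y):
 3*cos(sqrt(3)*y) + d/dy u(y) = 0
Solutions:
 u(y) = C1 - sqrt(3)*sin(sqrt(3)*y)


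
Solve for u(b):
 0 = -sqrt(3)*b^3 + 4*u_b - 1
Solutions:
 u(b) = C1 + sqrt(3)*b^4/16 + b/4


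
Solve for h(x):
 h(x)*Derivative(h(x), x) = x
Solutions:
 h(x) = -sqrt(C1 + x^2)
 h(x) = sqrt(C1 + x^2)


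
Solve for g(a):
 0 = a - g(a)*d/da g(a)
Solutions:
 g(a) = -sqrt(C1 + a^2)
 g(a) = sqrt(C1 + a^2)


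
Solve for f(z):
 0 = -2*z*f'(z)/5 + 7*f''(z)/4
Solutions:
 f(z) = C1 + C2*erfi(2*sqrt(35)*z/35)


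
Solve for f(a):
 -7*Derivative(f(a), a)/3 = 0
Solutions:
 f(a) = C1


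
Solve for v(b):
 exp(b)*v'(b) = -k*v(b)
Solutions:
 v(b) = C1*exp(k*exp(-b))


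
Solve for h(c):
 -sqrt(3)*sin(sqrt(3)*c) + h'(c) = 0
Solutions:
 h(c) = C1 - cos(sqrt(3)*c)


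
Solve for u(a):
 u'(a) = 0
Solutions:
 u(a) = C1


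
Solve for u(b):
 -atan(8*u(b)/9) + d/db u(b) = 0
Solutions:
 Integral(1/atan(8*_y/9), (_y, u(b))) = C1 + b


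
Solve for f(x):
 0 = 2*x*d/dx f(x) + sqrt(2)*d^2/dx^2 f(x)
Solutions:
 f(x) = C1 + C2*erf(2^(3/4)*x/2)


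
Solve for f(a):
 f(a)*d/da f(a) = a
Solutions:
 f(a) = -sqrt(C1 + a^2)
 f(a) = sqrt(C1 + a^2)


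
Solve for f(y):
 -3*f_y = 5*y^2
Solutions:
 f(y) = C1 - 5*y^3/9


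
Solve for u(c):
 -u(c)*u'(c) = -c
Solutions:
 u(c) = -sqrt(C1 + c^2)
 u(c) = sqrt(C1 + c^2)


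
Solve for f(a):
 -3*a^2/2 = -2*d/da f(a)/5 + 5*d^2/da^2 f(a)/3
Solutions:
 f(a) = C1 + C2*exp(6*a/25) + 5*a^3/4 + 125*a^2/8 + 3125*a/24


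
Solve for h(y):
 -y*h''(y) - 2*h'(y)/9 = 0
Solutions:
 h(y) = C1 + C2*y^(7/9)


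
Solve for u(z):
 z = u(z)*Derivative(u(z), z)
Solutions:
 u(z) = -sqrt(C1 + z^2)
 u(z) = sqrt(C1 + z^2)


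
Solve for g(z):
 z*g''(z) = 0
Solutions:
 g(z) = C1 + C2*z


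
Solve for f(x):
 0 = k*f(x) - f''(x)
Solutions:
 f(x) = C1*exp(-sqrt(k)*x) + C2*exp(sqrt(k)*x)


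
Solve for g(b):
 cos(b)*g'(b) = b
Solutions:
 g(b) = C1 + Integral(b/cos(b), b)


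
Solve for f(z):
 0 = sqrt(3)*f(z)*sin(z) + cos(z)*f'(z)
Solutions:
 f(z) = C1*cos(z)^(sqrt(3))


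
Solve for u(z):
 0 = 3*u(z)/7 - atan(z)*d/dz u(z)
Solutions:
 u(z) = C1*exp(3*Integral(1/atan(z), z)/7)


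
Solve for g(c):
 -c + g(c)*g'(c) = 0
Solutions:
 g(c) = -sqrt(C1 + c^2)
 g(c) = sqrt(C1 + c^2)


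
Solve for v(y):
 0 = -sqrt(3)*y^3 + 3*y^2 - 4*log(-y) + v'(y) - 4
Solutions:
 v(y) = C1 + sqrt(3)*y^4/4 - y^3 + 4*y*log(-y)


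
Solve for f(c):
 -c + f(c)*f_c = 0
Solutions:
 f(c) = -sqrt(C1 + c^2)
 f(c) = sqrt(C1 + c^2)


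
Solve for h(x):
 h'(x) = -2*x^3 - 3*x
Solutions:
 h(x) = C1 - x^4/2 - 3*x^2/2


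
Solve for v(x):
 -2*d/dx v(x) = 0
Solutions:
 v(x) = C1


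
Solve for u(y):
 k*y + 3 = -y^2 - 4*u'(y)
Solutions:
 u(y) = C1 - k*y^2/8 - y^3/12 - 3*y/4


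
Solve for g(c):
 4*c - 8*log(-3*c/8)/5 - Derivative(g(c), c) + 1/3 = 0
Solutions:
 g(c) = C1 + 2*c^2 - 8*c*log(-c)/5 + c*(-24*log(3) + 29 + 72*log(2))/15


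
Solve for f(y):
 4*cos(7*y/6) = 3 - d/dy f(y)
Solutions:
 f(y) = C1 + 3*y - 24*sin(7*y/6)/7


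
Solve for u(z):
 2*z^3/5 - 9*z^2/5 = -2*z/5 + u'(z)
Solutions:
 u(z) = C1 + z^4/10 - 3*z^3/5 + z^2/5


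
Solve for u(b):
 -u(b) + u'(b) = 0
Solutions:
 u(b) = C1*exp(b)


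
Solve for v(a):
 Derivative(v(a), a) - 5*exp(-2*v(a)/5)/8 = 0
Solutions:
 v(a) = 5*log(-sqrt(C1 + 5*a)) - 5*log(10) + 5*log(5)/2
 v(a) = 5*log(C1 + 5*a)/2 - 5*log(10) + 5*log(5)/2


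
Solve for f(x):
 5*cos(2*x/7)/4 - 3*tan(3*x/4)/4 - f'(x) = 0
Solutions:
 f(x) = C1 + log(cos(3*x/4)) + 35*sin(2*x/7)/8


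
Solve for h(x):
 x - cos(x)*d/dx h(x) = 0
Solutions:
 h(x) = C1 + Integral(x/cos(x), x)


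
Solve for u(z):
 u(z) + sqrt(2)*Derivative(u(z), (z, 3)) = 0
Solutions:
 u(z) = C3*exp(-2^(5/6)*z/2) + (C1*sin(2^(5/6)*sqrt(3)*z/4) + C2*cos(2^(5/6)*sqrt(3)*z/4))*exp(2^(5/6)*z/4)


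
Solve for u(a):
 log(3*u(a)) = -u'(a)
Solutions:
 Integral(1/(log(_y) + log(3)), (_y, u(a))) = C1 - a


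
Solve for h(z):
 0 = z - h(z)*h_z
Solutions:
 h(z) = -sqrt(C1 + z^2)
 h(z) = sqrt(C1 + z^2)


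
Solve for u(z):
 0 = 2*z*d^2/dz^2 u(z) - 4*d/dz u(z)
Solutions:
 u(z) = C1 + C2*z^3


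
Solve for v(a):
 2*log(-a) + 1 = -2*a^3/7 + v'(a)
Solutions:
 v(a) = C1 + a^4/14 + 2*a*log(-a) - a


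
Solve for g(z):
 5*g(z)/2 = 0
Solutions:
 g(z) = 0


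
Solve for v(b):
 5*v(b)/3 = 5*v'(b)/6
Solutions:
 v(b) = C1*exp(2*b)


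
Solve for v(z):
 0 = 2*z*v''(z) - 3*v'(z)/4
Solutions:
 v(z) = C1 + C2*z^(11/8)


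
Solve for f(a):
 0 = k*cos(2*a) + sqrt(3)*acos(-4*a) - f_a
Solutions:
 f(a) = C1 + k*sin(2*a)/2 + sqrt(3)*(a*acos(-4*a) + sqrt(1 - 16*a^2)/4)


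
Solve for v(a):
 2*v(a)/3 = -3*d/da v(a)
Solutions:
 v(a) = C1*exp(-2*a/9)


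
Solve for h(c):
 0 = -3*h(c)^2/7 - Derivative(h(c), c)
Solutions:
 h(c) = 7/(C1 + 3*c)


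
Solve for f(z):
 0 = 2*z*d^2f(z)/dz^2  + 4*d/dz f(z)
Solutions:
 f(z) = C1 + C2/z


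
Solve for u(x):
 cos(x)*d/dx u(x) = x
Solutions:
 u(x) = C1 + Integral(x/cos(x), x)


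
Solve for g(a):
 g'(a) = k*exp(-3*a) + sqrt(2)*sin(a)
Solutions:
 g(a) = C1 - k*exp(-3*a)/3 - sqrt(2)*cos(a)


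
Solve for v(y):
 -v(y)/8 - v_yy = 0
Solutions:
 v(y) = C1*sin(sqrt(2)*y/4) + C2*cos(sqrt(2)*y/4)


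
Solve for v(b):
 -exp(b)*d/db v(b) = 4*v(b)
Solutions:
 v(b) = C1*exp(4*exp(-b))


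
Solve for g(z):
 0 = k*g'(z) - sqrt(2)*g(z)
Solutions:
 g(z) = C1*exp(sqrt(2)*z/k)


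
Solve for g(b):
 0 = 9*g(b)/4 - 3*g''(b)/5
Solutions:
 g(b) = C1*exp(-sqrt(15)*b/2) + C2*exp(sqrt(15)*b/2)


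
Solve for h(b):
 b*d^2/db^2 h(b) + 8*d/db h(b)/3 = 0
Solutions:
 h(b) = C1 + C2/b^(5/3)


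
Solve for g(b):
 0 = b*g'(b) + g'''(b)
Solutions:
 g(b) = C1 + Integral(C2*airyai(-b) + C3*airybi(-b), b)


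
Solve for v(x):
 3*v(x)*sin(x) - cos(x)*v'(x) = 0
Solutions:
 v(x) = C1/cos(x)^3


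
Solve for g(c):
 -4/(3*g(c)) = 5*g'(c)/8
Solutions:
 g(c) = -sqrt(C1 - 960*c)/15
 g(c) = sqrt(C1 - 960*c)/15


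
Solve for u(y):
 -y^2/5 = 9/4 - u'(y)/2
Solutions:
 u(y) = C1 + 2*y^3/15 + 9*y/2


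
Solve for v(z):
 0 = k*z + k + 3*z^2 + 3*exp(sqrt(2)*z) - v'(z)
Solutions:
 v(z) = C1 + k*z^2/2 + k*z + z^3 + 3*sqrt(2)*exp(sqrt(2)*z)/2


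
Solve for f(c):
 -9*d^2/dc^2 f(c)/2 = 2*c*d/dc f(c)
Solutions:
 f(c) = C1 + C2*erf(sqrt(2)*c/3)


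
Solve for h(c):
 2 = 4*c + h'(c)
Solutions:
 h(c) = C1 - 2*c^2 + 2*c


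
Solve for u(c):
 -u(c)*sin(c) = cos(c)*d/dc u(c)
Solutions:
 u(c) = C1*cos(c)


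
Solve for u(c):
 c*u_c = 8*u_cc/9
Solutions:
 u(c) = C1 + C2*erfi(3*c/4)


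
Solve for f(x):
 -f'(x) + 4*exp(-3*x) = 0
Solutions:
 f(x) = C1 - 4*exp(-3*x)/3


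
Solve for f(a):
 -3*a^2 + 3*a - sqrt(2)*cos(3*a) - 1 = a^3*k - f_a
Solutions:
 f(a) = C1 + a^4*k/4 + a^3 - 3*a^2/2 + a + sqrt(2)*sin(3*a)/3


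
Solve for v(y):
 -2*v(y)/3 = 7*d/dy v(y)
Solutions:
 v(y) = C1*exp(-2*y/21)


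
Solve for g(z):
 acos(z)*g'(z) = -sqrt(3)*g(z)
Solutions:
 g(z) = C1*exp(-sqrt(3)*Integral(1/acos(z), z))


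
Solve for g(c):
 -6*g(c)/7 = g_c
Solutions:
 g(c) = C1*exp(-6*c/7)


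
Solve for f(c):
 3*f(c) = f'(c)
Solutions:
 f(c) = C1*exp(3*c)


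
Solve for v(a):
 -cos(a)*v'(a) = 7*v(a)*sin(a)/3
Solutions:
 v(a) = C1*cos(a)^(7/3)


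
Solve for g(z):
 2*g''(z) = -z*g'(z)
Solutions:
 g(z) = C1 + C2*erf(z/2)


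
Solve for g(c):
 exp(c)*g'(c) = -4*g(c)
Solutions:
 g(c) = C1*exp(4*exp(-c))


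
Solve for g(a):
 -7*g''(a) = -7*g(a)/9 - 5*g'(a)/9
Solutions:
 g(a) = C1*exp(a*(5 - sqrt(1789))/126) + C2*exp(a*(5 + sqrt(1789))/126)


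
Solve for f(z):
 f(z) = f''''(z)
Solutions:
 f(z) = C1*exp(-z) + C2*exp(z) + C3*sin(z) + C4*cos(z)


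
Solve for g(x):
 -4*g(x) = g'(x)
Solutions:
 g(x) = C1*exp(-4*x)


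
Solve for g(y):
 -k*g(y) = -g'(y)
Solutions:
 g(y) = C1*exp(k*y)


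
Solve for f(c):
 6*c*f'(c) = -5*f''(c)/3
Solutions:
 f(c) = C1 + C2*erf(3*sqrt(5)*c/5)


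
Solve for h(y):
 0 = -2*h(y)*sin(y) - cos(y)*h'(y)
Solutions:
 h(y) = C1*cos(y)^2


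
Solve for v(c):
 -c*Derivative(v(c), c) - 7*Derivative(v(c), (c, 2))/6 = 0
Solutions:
 v(c) = C1 + C2*erf(sqrt(21)*c/7)


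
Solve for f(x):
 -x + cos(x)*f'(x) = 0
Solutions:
 f(x) = C1 + Integral(x/cos(x), x)


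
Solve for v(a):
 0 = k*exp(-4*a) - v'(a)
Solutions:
 v(a) = C1 - k*exp(-4*a)/4


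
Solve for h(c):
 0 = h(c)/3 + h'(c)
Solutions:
 h(c) = C1*exp(-c/3)


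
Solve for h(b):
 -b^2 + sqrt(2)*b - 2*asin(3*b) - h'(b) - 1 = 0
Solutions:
 h(b) = C1 - b^3/3 + sqrt(2)*b^2/2 - 2*b*asin(3*b) - b - 2*sqrt(1 - 9*b^2)/3


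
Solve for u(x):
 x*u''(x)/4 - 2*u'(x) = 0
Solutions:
 u(x) = C1 + C2*x^9


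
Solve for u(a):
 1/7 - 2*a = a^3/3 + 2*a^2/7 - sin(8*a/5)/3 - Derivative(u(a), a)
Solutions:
 u(a) = C1 + a^4/12 + 2*a^3/21 + a^2 - a/7 + 5*cos(8*a/5)/24


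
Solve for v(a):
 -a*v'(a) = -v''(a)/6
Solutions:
 v(a) = C1 + C2*erfi(sqrt(3)*a)


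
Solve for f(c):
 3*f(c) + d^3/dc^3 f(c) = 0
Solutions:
 f(c) = C3*exp(-3^(1/3)*c) + (C1*sin(3^(5/6)*c/2) + C2*cos(3^(5/6)*c/2))*exp(3^(1/3)*c/2)


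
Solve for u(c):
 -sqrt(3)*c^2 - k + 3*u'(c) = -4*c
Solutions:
 u(c) = C1 + sqrt(3)*c^3/9 - 2*c^2/3 + c*k/3


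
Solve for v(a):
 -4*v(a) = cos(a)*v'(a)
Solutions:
 v(a) = C1*(sin(a)^2 - 2*sin(a) + 1)/(sin(a)^2 + 2*sin(a) + 1)


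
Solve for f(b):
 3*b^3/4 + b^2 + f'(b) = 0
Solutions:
 f(b) = C1 - 3*b^4/16 - b^3/3


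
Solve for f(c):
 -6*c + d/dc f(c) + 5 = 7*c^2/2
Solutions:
 f(c) = C1 + 7*c^3/6 + 3*c^2 - 5*c


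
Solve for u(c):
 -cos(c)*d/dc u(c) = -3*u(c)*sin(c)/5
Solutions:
 u(c) = C1/cos(c)^(3/5)


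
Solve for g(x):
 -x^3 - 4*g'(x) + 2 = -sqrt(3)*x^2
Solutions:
 g(x) = C1 - x^4/16 + sqrt(3)*x^3/12 + x/2


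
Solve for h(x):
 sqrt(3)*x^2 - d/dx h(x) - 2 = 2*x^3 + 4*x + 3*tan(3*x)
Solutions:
 h(x) = C1 - x^4/2 + sqrt(3)*x^3/3 - 2*x^2 - 2*x + log(cos(3*x))


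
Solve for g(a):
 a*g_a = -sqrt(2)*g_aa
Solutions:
 g(a) = C1 + C2*erf(2^(1/4)*a/2)


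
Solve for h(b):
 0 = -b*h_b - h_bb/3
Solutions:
 h(b) = C1 + C2*erf(sqrt(6)*b/2)


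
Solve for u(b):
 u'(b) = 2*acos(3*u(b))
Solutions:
 Integral(1/acos(3*_y), (_y, u(b))) = C1 + 2*b


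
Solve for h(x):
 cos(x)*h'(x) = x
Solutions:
 h(x) = C1 + Integral(x/cos(x), x)


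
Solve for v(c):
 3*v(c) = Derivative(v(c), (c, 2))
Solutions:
 v(c) = C1*exp(-sqrt(3)*c) + C2*exp(sqrt(3)*c)


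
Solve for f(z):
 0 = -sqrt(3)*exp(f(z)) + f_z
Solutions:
 f(z) = log(-1/(C1 + sqrt(3)*z))


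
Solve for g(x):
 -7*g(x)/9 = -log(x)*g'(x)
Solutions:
 g(x) = C1*exp(7*li(x)/9)


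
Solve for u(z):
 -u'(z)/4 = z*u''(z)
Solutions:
 u(z) = C1 + C2*z^(3/4)


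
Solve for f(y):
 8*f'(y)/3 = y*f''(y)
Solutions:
 f(y) = C1 + C2*y^(11/3)


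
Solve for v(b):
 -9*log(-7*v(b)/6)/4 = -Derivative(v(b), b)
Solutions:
 -4*Integral(1/(log(-_y) - log(6) + log(7)), (_y, v(b)))/9 = C1 - b


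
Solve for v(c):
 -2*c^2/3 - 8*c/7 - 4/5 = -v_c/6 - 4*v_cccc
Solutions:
 v(c) = C1 + C4*exp(-3^(2/3)*c/6) + 4*c^3/3 + 24*c^2/7 + 24*c/5 + (C2*sin(3^(1/6)*c/4) + C3*cos(3^(1/6)*c/4))*exp(3^(2/3)*c/12)


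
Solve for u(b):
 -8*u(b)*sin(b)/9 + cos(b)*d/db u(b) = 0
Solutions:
 u(b) = C1/cos(b)^(8/9)


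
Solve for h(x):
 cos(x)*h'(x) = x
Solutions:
 h(x) = C1 + Integral(x/cos(x), x)


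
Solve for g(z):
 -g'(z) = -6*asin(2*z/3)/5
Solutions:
 g(z) = C1 + 6*z*asin(2*z/3)/5 + 3*sqrt(9 - 4*z^2)/5


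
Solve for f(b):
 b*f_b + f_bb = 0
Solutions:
 f(b) = C1 + C2*erf(sqrt(2)*b/2)


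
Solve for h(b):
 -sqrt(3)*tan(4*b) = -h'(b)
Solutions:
 h(b) = C1 - sqrt(3)*log(cos(4*b))/4


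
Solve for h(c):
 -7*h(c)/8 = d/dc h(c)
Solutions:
 h(c) = C1*exp(-7*c/8)


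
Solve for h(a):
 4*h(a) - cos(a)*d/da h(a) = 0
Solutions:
 h(a) = C1*(sin(a)^2 + 2*sin(a) + 1)/(sin(a)^2 - 2*sin(a) + 1)


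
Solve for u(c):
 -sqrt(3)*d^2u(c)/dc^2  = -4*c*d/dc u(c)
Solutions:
 u(c) = C1 + C2*erfi(sqrt(2)*3^(3/4)*c/3)


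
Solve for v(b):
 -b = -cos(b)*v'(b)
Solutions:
 v(b) = C1 + Integral(b/cos(b), b)


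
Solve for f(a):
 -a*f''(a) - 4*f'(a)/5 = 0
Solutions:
 f(a) = C1 + C2*a^(1/5)


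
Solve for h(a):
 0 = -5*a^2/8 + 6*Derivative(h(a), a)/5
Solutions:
 h(a) = C1 + 25*a^3/144


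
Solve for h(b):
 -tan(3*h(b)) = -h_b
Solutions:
 h(b) = -asin(C1*exp(3*b))/3 + pi/3
 h(b) = asin(C1*exp(3*b))/3


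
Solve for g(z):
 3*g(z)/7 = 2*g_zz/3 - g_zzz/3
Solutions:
 g(z) = C1*exp(z*(56*14^(1/3)/(9*sqrt(57) + 131)^(1/3) + 14^(2/3)*(9*sqrt(57) + 131)^(1/3) + 56)/84)*sin(14^(1/3)*sqrt(3)*z*(-14^(1/3)*(9*sqrt(57) + 131)^(1/3) + 56/(9*sqrt(57) + 131)^(1/3))/84) + C2*exp(z*(56*14^(1/3)/(9*sqrt(57) + 131)^(1/3) + 14^(2/3)*(9*sqrt(57) + 131)^(1/3) + 56)/84)*cos(14^(1/3)*sqrt(3)*z*(-14^(1/3)*(9*sqrt(57) + 131)^(1/3) + 56/(9*sqrt(57) + 131)^(1/3))/84) + C3*exp(z*(-14^(2/3)*(9*sqrt(57) + 131)^(1/3) - 56*14^(1/3)/(9*sqrt(57) + 131)^(1/3) + 28)/42)


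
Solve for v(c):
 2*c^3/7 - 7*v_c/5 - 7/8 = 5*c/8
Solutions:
 v(c) = C1 + 5*c^4/98 - 25*c^2/112 - 5*c/8


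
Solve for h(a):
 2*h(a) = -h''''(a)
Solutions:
 h(a) = (C1*sin(2^(3/4)*a/2) + C2*cos(2^(3/4)*a/2))*exp(-2^(3/4)*a/2) + (C3*sin(2^(3/4)*a/2) + C4*cos(2^(3/4)*a/2))*exp(2^(3/4)*a/2)


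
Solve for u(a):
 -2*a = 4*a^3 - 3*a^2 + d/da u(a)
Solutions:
 u(a) = C1 - a^4 + a^3 - a^2


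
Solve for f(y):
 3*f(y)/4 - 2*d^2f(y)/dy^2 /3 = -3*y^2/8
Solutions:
 f(y) = C1*exp(-3*sqrt(2)*y/4) + C2*exp(3*sqrt(2)*y/4) - y^2/2 - 8/9


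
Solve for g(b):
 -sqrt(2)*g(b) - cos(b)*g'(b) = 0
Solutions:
 g(b) = C1*(sin(b) - 1)^(sqrt(2)/2)/(sin(b) + 1)^(sqrt(2)/2)


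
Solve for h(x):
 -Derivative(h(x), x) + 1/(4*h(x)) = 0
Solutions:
 h(x) = -sqrt(C1 + 2*x)/2
 h(x) = sqrt(C1 + 2*x)/2


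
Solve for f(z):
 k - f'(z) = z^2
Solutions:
 f(z) = C1 + k*z - z^3/3


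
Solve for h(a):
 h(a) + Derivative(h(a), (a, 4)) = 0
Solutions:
 h(a) = (C1*sin(sqrt(2)*a/2) + C2*cos(sqrt(2)*a/2))*exp(-sqrt(2)*a/2) + (C3*sin(sqrt(2)*a/2) + C4*cos(sqrt(2)*a/2))*exp(sqrt(2)*a/2)


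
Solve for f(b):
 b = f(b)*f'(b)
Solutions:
 f(b) = -sqrt(C1 + b^2)
 f(b) = sqrt(C1 + b^2)


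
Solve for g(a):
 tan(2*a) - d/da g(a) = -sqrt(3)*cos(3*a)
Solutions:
 g(a) = C1 - log(cos(2*a))/2 + sqrt(3)*sin(3*a)/3


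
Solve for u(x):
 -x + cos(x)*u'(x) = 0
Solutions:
 u(x) = C1 + Integral(x/cos(x), x)


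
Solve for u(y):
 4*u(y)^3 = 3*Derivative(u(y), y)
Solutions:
 u(y) = -sqrt(6)*sqrt(-1/(C1 + 4*y))/2
 u(y) = sqrt(6)*sqrt(-1/(C1 + 4*y))/2


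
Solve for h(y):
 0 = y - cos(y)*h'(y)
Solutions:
 h(y) = C1 + Integral(y/cos(y), y)


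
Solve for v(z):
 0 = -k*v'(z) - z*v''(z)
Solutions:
 v(z) = C1 + z^(1 - re(k))*(C2*sin(log(z)*Abs(im(k))) + C3*cos(log(z)*im(k)))


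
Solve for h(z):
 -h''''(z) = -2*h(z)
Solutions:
 h(z) = C1*exp(-2^(1/4)*z) + C2*exp(2^(1/4)*z) + C3*sin(2^(1/4)*z) + C4*cos(2^(1/4)*z)


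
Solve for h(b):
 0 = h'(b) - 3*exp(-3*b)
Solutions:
 h(b) = C1 - exp(-3*b)


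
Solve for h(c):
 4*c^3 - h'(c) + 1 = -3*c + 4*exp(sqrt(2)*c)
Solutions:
 h(c) = C1 + c^4 + 3*c^2/2 + c - 2*sqrt(2)*exp(sqrt(2)*c)


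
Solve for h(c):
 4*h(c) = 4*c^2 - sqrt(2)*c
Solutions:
 h(c) = c*(4*c - sqrt(2))/4


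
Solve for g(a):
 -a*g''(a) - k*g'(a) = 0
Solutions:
 g(a) = C1 + a^(1 - re(k))*(C2*sin(log(a)*Abs(im(k))) + C3*cos(log(a)*im(k)))


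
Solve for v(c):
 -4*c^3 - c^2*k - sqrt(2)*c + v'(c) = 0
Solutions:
 v(c) = C1 + c^4 + c^3*k/3 + sqrt(2)*c^2/2


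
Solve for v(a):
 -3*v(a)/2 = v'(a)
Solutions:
 v(a) = C1*exp(-3*a/2)


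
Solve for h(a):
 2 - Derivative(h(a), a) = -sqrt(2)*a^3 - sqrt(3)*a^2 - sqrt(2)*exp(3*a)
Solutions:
 h(a) = C1 + sqrt(2)*a^4/4 + sqrt(3)*a^3/3 + 2*a + sqrt(2)*exp(3*a)/3


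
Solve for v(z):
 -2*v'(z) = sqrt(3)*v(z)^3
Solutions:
 v(z) = -sqrt(-1/(C1 - sqrt(3)*z))
 v(z) = sqrt(-1/(C1 - sqrt(3)*z))


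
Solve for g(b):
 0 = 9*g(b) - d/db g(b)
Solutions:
 g(b) = C1*exp(9*b)


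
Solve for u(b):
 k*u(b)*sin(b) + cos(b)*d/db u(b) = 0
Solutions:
 u(b) = C1*exp(k*log(cos(b)))


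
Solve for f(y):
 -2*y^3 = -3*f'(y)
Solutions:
 f(y) = C1 + y^4/6


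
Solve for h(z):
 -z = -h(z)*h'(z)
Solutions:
 h(z) = -sqrt(C1 + z^2)
 h(z) = sqrt(C1 + z^2)


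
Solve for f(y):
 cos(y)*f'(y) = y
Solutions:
 f(y) = C1 + Integral(y/cos(y), y)


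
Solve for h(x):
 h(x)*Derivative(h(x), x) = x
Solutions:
 h(x) = -sqrt(C1 + x^2)
 h(x) = sqrt(C1 + x^2)


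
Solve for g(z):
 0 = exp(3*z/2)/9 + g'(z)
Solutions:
 g(z) = C1 - 2*exp(3*z/2)/27


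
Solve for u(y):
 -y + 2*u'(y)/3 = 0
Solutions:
 u(y) = C1 + 3*y^2/4


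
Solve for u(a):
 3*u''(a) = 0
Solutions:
 u(a) = C1 + C2*a


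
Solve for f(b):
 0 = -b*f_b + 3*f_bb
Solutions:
 f(b) = C1 + C2*erfi(sqrt(6)*b/6)


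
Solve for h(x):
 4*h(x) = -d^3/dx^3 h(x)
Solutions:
 h(x) = C3*exp(-2^(2/3)*x) + (C1*sin(2^(2/3)*sqrt(3)*x/2) + C2*cos(2^(2/3)*sqrt(3)*x/2))*exp(2^(2/3)*x/2)


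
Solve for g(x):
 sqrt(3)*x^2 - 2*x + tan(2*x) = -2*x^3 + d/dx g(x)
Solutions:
 g(x) = C1 + x^4/2 + sqrt(3)*x^3/3 - x^2 - log(cos(2*x))/2


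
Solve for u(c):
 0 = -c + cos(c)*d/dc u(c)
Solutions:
 u(c) = C1 + Integral(c/cos(c), c)
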